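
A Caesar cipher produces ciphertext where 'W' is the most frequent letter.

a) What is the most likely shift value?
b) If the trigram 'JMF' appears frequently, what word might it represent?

Step 1: In English, 'E' is the most frequent letter (12.7%).
Step 2: The most frequent ciphertext letter is 'W' (position 22).
Step 3: Shift = (22 - 4) mod 26 = 18.
Step 4: Decrypt 'JMF' by shifting back 18:
  J -> R
  M -> U
  F -> N
Step 5: 'JMF' decrypts to 'RUN'.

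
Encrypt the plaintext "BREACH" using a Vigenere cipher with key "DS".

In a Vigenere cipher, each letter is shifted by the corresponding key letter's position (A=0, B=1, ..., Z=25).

Step 1: Repeat key to match plaintext length:
  Plaintext: BREACH
  Key:       DSDSDS
Step 2: Encrypt each letter:
  B(1) + D(3) = (1+3) mod 26 = 4 = E
  R(17) + S(18) = (17+18) mod 26 = 9 = J
  E(4) + D(3) = (4+3) mod 26 = 7 = H
  A(0) + S(18) = (0+18) mod 26 = 18 = S
  C(2) + D(3) = (2+3) mod 26 = 5 = F
  H(7) + S(18) = (7+18) mod 26 = 25 = Z
Ciphertext: EJHSFZ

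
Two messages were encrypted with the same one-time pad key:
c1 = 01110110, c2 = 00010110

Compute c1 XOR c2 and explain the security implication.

Step 1: c1 XOR c2 = (m1 XOR k) XOR (m2 XOR k).
Step 2: By XOR associativity/commutativity: = m1 XOR m2 XOR k XOR k = m1 XOR m2.
Step 3: 01110110 XOR 00010110 = 01100000 = 96.
Step 4: The key cancels out! An attacker learns m1 XOR m2 = 96, revealing the relationship between plaintexts.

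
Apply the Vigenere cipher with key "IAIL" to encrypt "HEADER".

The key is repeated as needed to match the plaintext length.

Step 1: Repeat key to match plaintext length:
  Plaintext: HEADER
  Key:       IAILIA
Step 2: Encrypt each letter:
  H(7) + I(8) = (7+8) mod 26 = 15 = P
  E(4) + A(0) = (4+0) mod 26 = 4 = E
  A(0) + I(8) = (0+8) mod 26 = 8 = I
  D(3) + L(11) = (3+11) mod 26 = 14 = O
  E(4) + I(8) = (4+8) mod 26 = 12 = M
  R(17) + A(0) = (17+0) mod 26 = 17 = R
Ciphertext: PEIOMR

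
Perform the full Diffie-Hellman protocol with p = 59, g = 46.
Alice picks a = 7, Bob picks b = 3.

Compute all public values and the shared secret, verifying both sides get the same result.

Step 1: A = g^a mod p = 46^7 mod 59 = 48.
Step 2: B = g^b mod p = 46^3 mod 59 = 45.
Step 3: Alice computes s = B^a mod p = 45^7 mod 59 = 26.
Step 4: Bob computes s = A^b mod p = 48^3 mod 59 = 26.
Both sides agree: shared secret = 26.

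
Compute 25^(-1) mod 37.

Step 1: We need x such that 25 * x = 1 (mod 37).
Step 2: Using the extended Euclidean algorithm or trial:
  25 * 3 = 75 = 2 * 37 + 1.
Step 3: Since 75 mod 37 = 1, the inverse is x = 3.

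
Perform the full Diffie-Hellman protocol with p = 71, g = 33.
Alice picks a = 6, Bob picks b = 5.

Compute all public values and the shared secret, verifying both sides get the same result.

Step 1: A = g^a mod p = 33^6 mod 71 = 50.
Step 2: B = g^b mod p = 33^5 mod 71 = 51.
Step 3: Alice computes s = B^a mod p = 51^6 mod 71 = 32.
Step 4: Bob computes s = A^b mod p = 50^5 mod 71 = 32.
Both sides agree: shared secret = 32.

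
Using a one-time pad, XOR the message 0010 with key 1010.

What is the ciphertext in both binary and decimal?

Step 1: Write out the XOR operation bit by bit:
  Message: 0010
  Key:     1010
  XOR:     1000
Step 2: Convert to decimal: 1000 = 8.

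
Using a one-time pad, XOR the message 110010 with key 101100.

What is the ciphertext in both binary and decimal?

Step 1: Write out the XOR operation bit by bit:
  Message: 110010
  Key:     101100
  XOR:     011110
Step 2: Convert to decimal: 011110 = 30.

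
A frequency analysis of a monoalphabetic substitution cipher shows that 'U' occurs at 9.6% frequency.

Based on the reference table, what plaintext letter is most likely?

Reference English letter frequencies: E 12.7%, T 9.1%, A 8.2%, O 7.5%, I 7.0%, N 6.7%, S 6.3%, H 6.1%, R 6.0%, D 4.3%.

Step 1: The observed frequency is 9.6%.
Step 2: Compare with English frequencies:
  E: 12.7% (difference: 3.1%)
  T: 9.1% (difference: 0.5%) <-- closest
  A: 8.2% (difference: 1.4%)
  O: 7.5% (difference: 2.1%)
  I: 7.0% (difference: 2.6%)
  N: 6.7% (difference: 2.9%)
  S: 6.3% (difference: 3.3%)
  H: 6.1% (difference: 3.5%)
  R: 6.0% (difference: 3.6%)
  D: 4.3% (difference: 5.3%)
Step 3: 'U' most likely represents 'T' (frequency 9.1%).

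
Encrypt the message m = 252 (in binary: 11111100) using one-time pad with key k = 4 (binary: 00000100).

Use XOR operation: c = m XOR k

Step 1: Write out the XOR operation bit by bit:
  Message: 11111100
  Key:     00000100
  XOR:     11111000
Step 2: Convert to decimal: 11111000 = 248.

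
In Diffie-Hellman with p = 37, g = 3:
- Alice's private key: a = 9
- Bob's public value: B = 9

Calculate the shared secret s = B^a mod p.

Step 1: s = B^a mod p = 9^9 mod 37.
  9^1 mod 37 = 9
  9^2 mod 37 = (9 * 9) mod 37 = 7
  9^3 mod 37 = (7 * 9) mod 37 = 26
  9^4 mod 37 = (26 * 9) mod 37 = 12
  9^5 mod 37 = (12 * 9) mod 37 = 34
  9^6 mod 37 = (34 * 9) mod 37 = 10
  9^7 mod 37 = (10 * 9) mod 37 = 16
  9^8 mod 37 = (16 * 9) mod 37 = 33
  9^9 mod 37 = (33 * 9) mod 37 = 1
Result: shared secret = 1.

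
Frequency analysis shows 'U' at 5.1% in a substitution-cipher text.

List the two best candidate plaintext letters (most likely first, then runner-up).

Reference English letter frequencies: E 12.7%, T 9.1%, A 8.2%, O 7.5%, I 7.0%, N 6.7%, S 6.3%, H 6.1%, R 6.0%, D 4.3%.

Step 1: Observed frequency of 'U' is 5.1%.
Step 2: Compute distances to each reference frequency and sort:
  D (4.3%): difference = 0.8% <-- BEST
  R (6.0%): difference = 0.9% <-- RUNNER-UP
  H (6.1%): difference = 1.0%
  S (6.3%): difference = 1.2%
  N (6.7%): difference = 1.6%
Step 3: Most likely is 'D' (4.3%, diff 0.8%); second most likely is 'R' (6.0%, diff 0.9%).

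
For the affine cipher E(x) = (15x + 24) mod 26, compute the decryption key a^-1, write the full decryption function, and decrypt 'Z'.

Step 1: Find a^-1, the modular inverse of 15 mod 26.
Step 2: We need 15 * a^-1 = 1 (mod 26).
Step 3: 15 * 7 = 105 = 4 * 26 + 1, so a^-1 = 7.
Step 4: D(y) = 7(y - 24) mod 26.
Step 5: Apply to 'Z' (y = 25): D(25) = 7 * (25 - 24) mod 26 = 7 * 1 mod 26 = 7 -> 'H'.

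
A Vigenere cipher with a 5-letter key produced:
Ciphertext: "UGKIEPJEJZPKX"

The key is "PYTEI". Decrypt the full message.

Step 1: Key 'PYTEI' has length 5. Extended key: PYTEIPYTEIPYT
Step 2: Decrypt each position:
  U(20) - P(15) = 5 = F
  G(6) - Y(24) = 8 = I
  K(10) - T(19) = 17 = R
  I(8) - E(4) = 4 = E
  E(4) - I(8) = 22 = W
  P(15) - P(15) = 0 = A
  J(9) - Y(24) = 11 = L
  E(4) - T(19) = 11 = L
  J(9) - E(4) = 5 = F
  Z(25) - I(8) = 17 = R
  P(15) - P(15) = 0 = A
  K(10) - Y(24) = 12 = M
  X(23) - T(19) = 4 = E
Plaintext: FIREWALLFRAME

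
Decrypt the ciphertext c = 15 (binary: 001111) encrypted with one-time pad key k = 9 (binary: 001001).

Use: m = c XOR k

Step 1: XOR ciphertext with key:
  Ciphertext: 001111
  Key:        001001
  XOR:        000110
Step 2: Plaintext = 000110 = 6 in decimal.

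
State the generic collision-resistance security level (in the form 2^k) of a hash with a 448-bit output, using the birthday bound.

Step 1: The birthday paradox gives collision probability ~50% after sqrt(2^n) = 2^(n/2) hashes.
Step 2: For 448-bit output: 2^(448/2) = 2^224.
Step 3: Approximately 2^224 hash computations needed.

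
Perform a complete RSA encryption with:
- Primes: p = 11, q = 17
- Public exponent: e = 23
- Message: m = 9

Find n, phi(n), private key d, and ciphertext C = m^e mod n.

Step 1: n = 11 * 17 = 187.
Step 2: phi(n) = (11-1)(17-1) = 10 * 16 = 160.
Step 3: Find d = 23^(-1) mod 160 = 7.
  Verify: 23 * 7 = 161 = 1 (mod 160).
Step 4: C = 9^23 mod 187 = 36.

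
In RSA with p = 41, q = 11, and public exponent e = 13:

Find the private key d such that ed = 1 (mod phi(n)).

Step 1: n = 41 * 11 = 451.
Step 2: phi(n) = 40 * 10 = 400.
Step 3: Find d such that 13 * d = 1 (mod 400).
Step 4: d = 13^(-1) mod 400 = 277.
Verification: 13 * 277 = 3601 = 9 * 400 + 1.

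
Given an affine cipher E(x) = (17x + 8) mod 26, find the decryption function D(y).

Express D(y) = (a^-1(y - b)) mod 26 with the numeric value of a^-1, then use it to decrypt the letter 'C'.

Step 1: Find a^-1, the modular inverse of 17 mod 26.
Step 2: We need 17 * a^-1 = 1 (mod 26).
Step 3: 17 * 23 = 391 = 15 * 26 + 1, so a^-1 = 23.
Step 4: D(y) = 23(y - 8) mod 26.
Step 5: Apply to 'C' (y = 2): D(2) = 23 * (2 - 8) mod 26 = 23 * -6 mod 26 = 18 -> 'S'.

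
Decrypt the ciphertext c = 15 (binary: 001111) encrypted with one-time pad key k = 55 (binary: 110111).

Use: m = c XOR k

Step 1: XOR ciphertext with key:
  Ciphertext: 001111
  Key:        110111
  XOR:        111000
Step 2: Plaintext = 111000 = 56 in decimal.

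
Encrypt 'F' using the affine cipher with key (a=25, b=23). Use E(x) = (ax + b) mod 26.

Step 1: Convert 'F' to number: x = 5.
Step 2: E(5) = (25 * 5 + 23) mod 26 = 148 mod 26 = 18.
Step 3: Convert 18 back to letter: S.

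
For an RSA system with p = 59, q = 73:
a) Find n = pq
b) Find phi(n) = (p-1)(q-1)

Step 1: n = p * q = 59 * 73 = 4307.
Step 2: phi(n) = (p-1)(q-1) = 58 * 72 = 4176.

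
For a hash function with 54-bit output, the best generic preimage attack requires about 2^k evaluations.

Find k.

Step 1: The hash has a 54-bit output.
Step 2: Preimage resistance means: given a digest h(x), it should be infeasible to find any input that hashes to it.
With a 54-bit output there are 2^54 possible digests, so a generic brute-force preimage search costs about 2^54 evaluations.
Step 3: Security level = 54 bits.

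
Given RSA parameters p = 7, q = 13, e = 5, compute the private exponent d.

Step 1: n = 7 * 13 = 91.
Step 2: phi(n) = 6 * 12 = 72.
Step 3: Find d such that 5 * d = 1 (mod 72).
Step 4: d = 5^(-1) mod 72 = 29.
Verification: 5 * 29 = 145 = 2 * 72 + 1.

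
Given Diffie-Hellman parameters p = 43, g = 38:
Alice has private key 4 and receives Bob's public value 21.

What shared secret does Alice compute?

Step 1: s = B^a mod p = 21^4 mod 43.
  21^1 mod 43 = 21
  21^2 mod 43 = (21 * 21) mod 43 = 11
  21^3 mod 43 = (11 * 21) mod 43 = 16
  21^4 mod 43 = (16 * 21) mod 43 = 35
Result: shared secret = 35.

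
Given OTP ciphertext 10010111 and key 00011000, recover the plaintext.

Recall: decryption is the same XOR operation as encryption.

Step 1: XOR ciphertext with key:
  Ciphertext: 10010111
  Key:        00011000
  XOR:        10001111
Step 2: Plaintext = 10001111 = 143 in decimal.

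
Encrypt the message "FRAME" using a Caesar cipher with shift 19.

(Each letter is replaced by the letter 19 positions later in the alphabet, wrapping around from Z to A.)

Step 1: For each letter, shift forward by 19 positions (mod 26).
  F (position 5) -> position (5+19) mod 26 = 24 -> Y
  R (position 17) -> position (17+19) mod 26 = 10 -> K
  A (position 0) -> position (0+19) mod 26 = 19 -> T
  M (position 12) -> position (12+19) mod 26 = 5 -> F
  E (position 4) -> position (4+19) mod 26 = 23 -> X
Result: YKTFX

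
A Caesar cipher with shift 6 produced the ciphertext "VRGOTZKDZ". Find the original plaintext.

Step 1: Reverse the shift by subtracting 6 from each letter position.
  V (position 21) -> position (21-6) mod 26 = 15 -> P
  R (position 17) -> position (17-6) mod 26 = 11 -> L
  G (position 6) -> position (6-6) mod 26 = 0 -> A
  O (position 14) -> position (14-6) mod 26 = 8 -> I
  T (position 19) -> position (19-6) mod 26 = 13 -> N
  Z (position 25) -> position (25-6) mod 26 = 19 -> T
  K (position 10) -> position (10-6) mod 26 = 4 -> E
  D (position 3) -> position (3-6) mod 26 = 23 -> X
  Z (position 25) -> position (25-6) mod 26 = 19 -> T
Decrypted message: PLAINTEXT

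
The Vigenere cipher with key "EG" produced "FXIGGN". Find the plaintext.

Step 1: Extend key: EGEGEG
Step 2: Decrypt each letter (c - k) mod 26:
  F(5) - E(4) = (5-4) mod 26 = 1 = B
  X(23) - G(6) = (23-6) mod 26 = 17 = R
  I(8) - E(4) = (8-4) mod 26 = 4 = E
  G(6) - G(6) = (6-6) mod 26 = 0 = A
  G(6) - E(4) = (6-4) mod 26 = 2 = C
  N(13) - G(6) = (13-6) mod 26 = 7 = H
Plaintext: BREACH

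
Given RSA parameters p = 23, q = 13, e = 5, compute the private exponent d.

Step 1: n = 23 * 13 = 299.
Step 2: phi(n) = 22 * 12 = 264.
Step 3: Find d such that 5 * d = 1 (mod 264).
Step 4: d = 5^(-1) mod 264 = 53.
Verification: 5 * 53 = 265 = 1 * 264 + 1.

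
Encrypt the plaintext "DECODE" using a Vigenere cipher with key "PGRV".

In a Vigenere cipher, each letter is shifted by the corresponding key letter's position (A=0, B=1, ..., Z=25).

Step 1: Repeat key to match plaintext length:
  Plaintext: DECODE
  Key:       PGRVPG
Step 2: Encrypt each letter:
  D(3) + P(15) = (3+15) mod 26 = 18 = S
  E(4) + G(6) = (4+6) mod 26 = 10 = K
  C(2) + R(17) = (2+17) mod 26 = 19 = T
  O(14) + V(21) = (14+21) mod 26 = 9 = J
  D(3) + P(15) = (3+15) mod 26 = 18 = S
  E(4) + G(6) = (4+6) mod 26 = 10 = K
Ciphertext: SKTJSK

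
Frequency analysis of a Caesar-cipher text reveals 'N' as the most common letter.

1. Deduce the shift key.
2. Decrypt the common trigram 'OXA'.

Step 1: In English, 'E' is the most frequent letter (12.7%).
Step 2: The most frequent ciphertext letter is 'N' (position 13).
Step 3: Shift = (13 - 4) mod 26 = 9.
Step 4: Decrypt 'OXA' by shifting back 9:
  O -> F
  X -> O
  A -> R
Step 5: 'OXA' decrypts to 'FOR'.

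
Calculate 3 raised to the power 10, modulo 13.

Step 1: Compute 3^10 mod 13 step by step, reducing modulo 13 at each step.
  3^1 mod 13 = 3
  3^2 mod 13 = (3 * 3) mod 13 = 9
  3^3 mod 13 = (9 * 3) mod 13 = 1
  3^4 mod 13 = (1 * 3) mod 13 = 3
  3^5 mod 13 = (3 * 3) mod 13 = 9
  3^6 mod 13 = (9 * 3) mod 13 = 1
  3^7 mod 13 = (1 * 3) mod 13 = 3
  3^8 mod 13 = (3 * 3) mod 13 = 9
  3^9 mod 13 = (9 * 3) mod 13 = 1
  3^10 mod 13 = (1 * 3) mod 13 = 3
Step 2: Result = 3.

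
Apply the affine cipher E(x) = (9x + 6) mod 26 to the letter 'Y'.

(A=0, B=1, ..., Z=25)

Step 1: Convert 'Y' to number: x = 24.
Step 2: E(24) = (9 * 24 + 6) mod 26 = 222 mod 26 = 14.
Step 3: Convert 14 back to letter: O.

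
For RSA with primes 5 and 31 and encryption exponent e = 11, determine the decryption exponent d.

Step 1: n = 5 * 31 = 155.
Step 2: phi(n) = 4 * 30 = 120.
Step 3: Find d such that 11 * d = 1 (mod 120).
Step 4: d = 11^(-1) mod 120 = 11.
Verification: 11 * 11 = 121 = 1 * 120 + 1.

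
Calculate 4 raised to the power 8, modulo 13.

Step 1: Compute 4^8 mod 13 step by step, reducing modulo 13 at each step.
  4^1 mod 13 = 4
  4^2 mod 13 = (4 * 4) mod 13 = 3
  4^3 mod 13 = (3 * 4) mod 13 = 12
  4^4 mod 13 = (12 * 4) mod 13 = 9
  4^5 mod 13 = (9 * 4) mod 13 = 10
  4^6 mod 13 = (10 * 4) mod 13 = 1
  4^7 mod 13 = (1 * 4) mod 13 = 4
  4^8 mod 13 = (4 * 4) mod 13 = 3
Step 2: Result = 3.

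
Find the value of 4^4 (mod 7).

Step 1: Compute 4^4 mod 7 step by step, reducing modulo 7 at each step.
  4^1 mod 7 = 4
  4^2 mod 7 = (4 * 4) mod 7 = 2
  4^3 mod 7 = (2 * 4) mod 7 = 1
  4^4 mod 7 = (1 * 4) mod 7 = 4
Step 2: Result = 4.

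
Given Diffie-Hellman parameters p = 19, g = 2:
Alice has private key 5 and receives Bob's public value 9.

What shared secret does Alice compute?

Step 1: s = B^a mod p = 9^5 mod 19.
  9^1 mod 19 = 9
  9^2 mod 19 = (9 * 9) mod 19 = 5
  9^3 mod 19 = (5 * 9) mod 19 = 7
  9^4 mod 19 = (7 * 9) mod 19 = 6
  9^5 mod 19 = (6 * 9) mod 19 = 16
Result: shared secret = 16.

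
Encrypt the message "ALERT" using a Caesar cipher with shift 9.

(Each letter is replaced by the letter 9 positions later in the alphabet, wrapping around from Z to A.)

Step 1: For each letter, shift forward by 9 positions (mod 26).
  A (position 0) -> position (0+9) mod 26 = 9 -> J
  L (position 11) -> position (11+9) mod 26 = 20 -> U
  E (position 4) -> position (4+9) mod 26 = 13 -> N
  R (position 17) -> position (17+9) mod 26 = 0 -> A
  T (position 19) -> position (19+9) mod 26 = 2 -> C
Result: JUNAC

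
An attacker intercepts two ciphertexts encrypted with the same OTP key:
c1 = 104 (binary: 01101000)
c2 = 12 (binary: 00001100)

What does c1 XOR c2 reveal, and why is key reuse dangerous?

Step 1: c1 XOR c2 = (m1 XOR k) XOR (m2 XOR k).
Step 2: By XOR associativity/commutativity: = m1 XOR m2 XOR k XOR k = m1 XOR m2.
Step 3: 01101000 XOR 00001100 = 01100100 = 100.
Step 4: The key cancels out! An attacker learns m1 XOR m2 = 100, revealing the relationship between plaintexts.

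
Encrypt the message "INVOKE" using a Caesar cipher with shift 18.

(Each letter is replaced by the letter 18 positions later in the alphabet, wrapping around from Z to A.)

Step 1: For each letter, shift forward by 18 positions (mod 26).
  I (position 8) -> position (8+18) mod 26 = 0 -> A
  N (position 13) -> position (13+18) mod 26 = 5 -> F
  V (position 21) -> position (21+18) mod 26 = 13 -> N
  O (position 14) -> position (14+18) mod 26 = 6 -> G
  K (position 10) -> position (10+18) mod 26 = 2 -> C
  E (position 4) -> position (4+18) mod 26 = 22 -> W
Result: AFNGCW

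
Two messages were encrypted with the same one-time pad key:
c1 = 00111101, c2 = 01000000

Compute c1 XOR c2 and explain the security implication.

Step 1: c1 XOR c2 = (m1 XOR k) XOR (m2 XOR k).
Step 2: By XOR associativity/commutativity: = m1 XOR m2 XOR k XOR k = m1 XOR m2.
Step 3: 00111101 XOR 01000000 = 01111101 = 125.
Step 4: The key cancels out! An attacker learns m1 XOR m2 = 125, revealing the relationship between plaintexts.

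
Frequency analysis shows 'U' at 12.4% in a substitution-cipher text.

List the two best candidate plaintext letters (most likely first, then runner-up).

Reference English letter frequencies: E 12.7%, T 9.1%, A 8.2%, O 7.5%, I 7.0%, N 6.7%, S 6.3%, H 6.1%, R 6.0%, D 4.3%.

Step 1: Observed frequency of 'U' is 12.4%.
Step 2: Compute distances to each reference frequency and sort:
  E (12.7%): difference = 0.3% <-- BEST
  T (9.1%): difference = 3.3% <-- RUNNER-UP
  A (8.2%): difference = 4.2%
  O (7.5%): difference = 4.9%
  I (7.0%): difference = 5.4%
Step 3: Most likely is 'E' (12.7%, diff 0.3%); second most likely is 'T' (9.1%, diff 3.3%).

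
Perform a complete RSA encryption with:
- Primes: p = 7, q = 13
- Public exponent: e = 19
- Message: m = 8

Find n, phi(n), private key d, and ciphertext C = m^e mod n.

Step 1: n = 7 * 13 = 91.
Step 2: phi(n) = (7-1)(13-1) = 6 * 12 = 72.
Step 3: Find d = 19^(-1) mod 72 = 19.
  Verify: 19 * 19 = 361 = 1 (mod 72).
Step 4: C = 8^19 mod 91 = 57.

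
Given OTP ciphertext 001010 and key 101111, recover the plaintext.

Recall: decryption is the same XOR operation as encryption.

Step 1: XOR ciphertext with key:
  Ciphertext: 001010
  Key:        101111
  XOR:        100101
Step 2: Plaintext = 100101 = 37 in decimal.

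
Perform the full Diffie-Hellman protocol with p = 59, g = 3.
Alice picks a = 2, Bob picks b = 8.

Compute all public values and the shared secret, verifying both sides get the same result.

Step 1: A = g^a mod p = 3^2 mod 59 = 9.
Step 2: B = g^b mod p = 3^8 mod 59 = 12.
Step 3: Alice computes s = B^a mod p = 12^2 mod 59 = 26.
Step 4: Bob computes s = A^b mod p = 9^8 mod 59 = 26.
Both sides agree: shared secret = 26.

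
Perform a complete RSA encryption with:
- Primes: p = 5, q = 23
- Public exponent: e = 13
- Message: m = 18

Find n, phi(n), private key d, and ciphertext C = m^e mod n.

Step 1: n = 5 * 23 = 115.
Step 2: phi(n) = (5-1)(23-1) = 4 * 22 = 88.
Step 3: Find d = 13^(-1) mod 88 = 61.
  Verify: 13 * 61 = 793 = 1 (mod 88).
Step 4: C = 18^13 mod 115 = 48.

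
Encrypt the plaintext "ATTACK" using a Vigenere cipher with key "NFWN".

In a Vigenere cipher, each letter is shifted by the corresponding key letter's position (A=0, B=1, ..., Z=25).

Step 1: Repeat key to match plaintext length:
  Plaintext: ATTACK
  Key:       NFWNNF
Step 2: Encrypt each letter:
  A(0) + N(13) = (0+13) mod 26 = 13 = N
  T(19) + F(5) = (19+5) mod 26 = 24 = Y
  T(19) + W(22) = (19+22) mod 26 = 15 = P
  A(0) + N(13) = (0+13) mod 26 = 13 = N
  C(2) + N(13) = (2+13) mod 26 = 15 = P
  K(10) + F(5) = (10+5) mod 26 = 15 = P
Ciphertext: NYPNPP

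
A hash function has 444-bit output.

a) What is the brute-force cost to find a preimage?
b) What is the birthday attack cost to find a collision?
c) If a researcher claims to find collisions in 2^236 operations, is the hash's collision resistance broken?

Step 1: Preimage resistance requires brute-force of 2^444 operations.
Step 2: Collision resistance (birthday bound) = 2^(444/2) = 2^222.
Step 3: The claimed attack costs 2^236 operations.
Step 4: Since 2^236 >= 2^222, the claimed attack is no faster than the generic birthday attack, so this does not break collision resistance.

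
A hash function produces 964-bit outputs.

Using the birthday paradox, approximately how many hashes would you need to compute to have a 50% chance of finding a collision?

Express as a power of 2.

Step 1: The birthday paradox gives collision probability ~50% after sqrt(2^n) = 2^(n/2) hashes.
Step 2: For 964-bit output: 2^(964/2) = 2^482.
Step 3: Approximately 2^482 hash computations needed.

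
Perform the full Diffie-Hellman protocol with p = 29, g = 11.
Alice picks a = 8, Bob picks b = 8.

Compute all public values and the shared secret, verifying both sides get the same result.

Step 1: A = g^a mod p = 11^8 mod 29 = 16.
Step 2: B = g^b mod p = 11^8 mod 29 = 16.
Step 3: Alice computes s = B^a mod p = 16^8 mod 29 = 16.
Step 4: Bob computes s = A^b mod p = 16^8 mod 29 = 16.
Both sides agree: shared secret = 16.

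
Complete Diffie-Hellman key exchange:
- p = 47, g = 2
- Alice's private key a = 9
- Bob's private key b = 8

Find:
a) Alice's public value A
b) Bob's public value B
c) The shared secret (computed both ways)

Step 1: A = g^a mod p = 2^9 mod 47 = 42.
Step 2: B = g^b mod p = 2^8 mod 47 = 21.
Step 3: Alice computes s = B^a mod p = 21^9 mod 47 = 8.
Step 4: Bob computes s = A^b mod p = 42^8 mod 47 = 8.
Both sides agree: shared secret = 8.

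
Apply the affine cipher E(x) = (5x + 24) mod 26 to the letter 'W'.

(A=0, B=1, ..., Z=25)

Step 1: Convert 'W' to number: x = 22.
Step 2: E(22) = (5 * 22 + 24) mod 26 = 134 mod 26 = 4.
Step 3: Convert 4 back to letter: E.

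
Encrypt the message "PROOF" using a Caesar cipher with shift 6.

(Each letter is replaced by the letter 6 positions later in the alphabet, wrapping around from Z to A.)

Step 1: For each letter, shift forward by 6 positions (mod 26).
  P (position 15) -> position (15+6) mod 26 = 21 -> V
  R (position 17) -> position (17+6) mod 26 = 23 -> X
  O (position 14) -> position (14+6) mod 26 = 20 -> U
  O (position 14) -> position (14+6) mod 26 = 20 -> U
  F (position 5) -> position (5+6) mod 26 = 11 -> L
Result: VXUUL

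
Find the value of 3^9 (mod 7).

Step 1: Compute 3^9 mod 7 step by step, reducing modulo 7 at each step.
  3^1 mod 7 = 3
  3^2 mod 7 = (3 * 3) mod 7 = 2
  3^3 mod 7 = (2 * 3) mod 7 = 6
  3^4 mod 7 = (6 * 3) mod 7 = 4
  3^5 mod 7 = (4 * 3) mod 7 = 5
  3^6 mod 7 = (5 * 3) mod 7 = 1
  3^7 mod 7 = (1 * 3) mod 7 = 3
  3^8 mod 7 = (3 * 3) mod 7 = 2
  3^9 mod 7 = (2 * 3) mod 7 = 6
Step 2: Result = 6.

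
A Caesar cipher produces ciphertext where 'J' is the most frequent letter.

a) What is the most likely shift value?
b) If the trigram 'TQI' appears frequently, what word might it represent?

Step 1: In English, 'E' is the most frequent letter (12.7%).
Step 2: The most frequent ciphertext letter is 'J' (position 9).
Step 3: Shift = (9 - 4) mod 26 = 5.
Step 4: Decrypt 'TQI' by shifting back 5:
  T -> O
  Q -> L
  I -> D
Step 5: 'TQI' decrypts to 'OLD'.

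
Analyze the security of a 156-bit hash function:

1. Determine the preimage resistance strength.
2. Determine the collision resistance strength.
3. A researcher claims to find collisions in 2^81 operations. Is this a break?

Step 1: Preimage resistance requires brute-force of 2^156 operations.
Step 2: Collision resistance (birthday bound) = 2^(156/2) = 2^78.
Step 3: The claimed attack costs 2^81 operations.
Step 4: Since 2^81 >= 2^78, the claimed attack is no faster than the generic birthday attack, so this does not break collision resistance.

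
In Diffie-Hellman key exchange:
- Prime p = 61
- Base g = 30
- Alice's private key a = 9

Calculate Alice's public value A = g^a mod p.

Step 1: A = g^a mod p = 30^9 mod 61.
  30^1 mod 61 = 30
  30^2 mod 61 = (30 * 30) mod 61 = 46
  30^3 mod 61 = (46 * 30) mod 61 = 38
  30^4 mod 61 = (38 * 30) mod 61 = 42
  30^5 mod 61 = (42 * 30) mod 61 = 40
  30^6 mod 61 = (40 * 30) mod 61 = 41
  30^7 mod 61 = (41 * 30) mod 61 = 10
  30^8 mod 61 = (10 * 30) mod 61 = 56
  30^9 mod 61 = (56 * 30) mod 61 = 33
Result: A = 33.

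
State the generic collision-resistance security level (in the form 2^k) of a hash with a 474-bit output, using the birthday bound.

Step 1: The birthday paradox gives collision probability ~50% after sqrt(2^n) = 2^(n/2) hashes.
Step 2: For 474-bit output: 2^(474/2) = 2^237.
Step 3: Approximately 2^237 hash computations needed.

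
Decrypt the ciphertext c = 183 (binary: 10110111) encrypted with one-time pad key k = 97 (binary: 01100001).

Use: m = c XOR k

Step 1: XOR ciphertext with key:
  Ciphertext: 10110111
  Key:        01100001
  XOR:        11010110
Step 2: Plaintext = 11010110 = 214 in decimal.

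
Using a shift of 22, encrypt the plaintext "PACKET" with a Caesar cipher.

Step 1: For each letter, shift forward by 22 positions (mod 26).
  P (position 15) -> position (15+22) mod 26 = 11 -> L
  A (position 0) -> position (0+22) mod 26 = 22 -> W
  C (position 2) -> position (2+22) mod 26 = 24 -> Y
  K (position 10) -> position (10+22) mod 26 = 6 -> G
  E (position 4) -> position (4+22) mod 26 = 0 -> A
  T (position 19) -> position (19+22) mod 26 = 15 -> P
Result: LWYGAP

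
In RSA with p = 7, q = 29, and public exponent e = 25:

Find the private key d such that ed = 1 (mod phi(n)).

Step 1: n = 7 * 29 = 203.
Step 2: phi(n) = 6 * 28 = 168.
Step 3: Find d such that 25 * d = 1 (mod 168).
Step 4: d = 25^(-1) mod 168 = 121.
Verification: 25 * 121 = 3025 = 18 * 168 + 1.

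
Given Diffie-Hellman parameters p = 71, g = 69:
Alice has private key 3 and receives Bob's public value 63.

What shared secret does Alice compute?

Step 1: s = B^a mod p = 63^3 mod 71.
  63^1 mod 71 = 63
  63^2 mod 71 = (63 * 63) mod 71 = 64
  63^3 mod 71 = (64 * 63) mod 71 = 56
Result: shared secret = 56.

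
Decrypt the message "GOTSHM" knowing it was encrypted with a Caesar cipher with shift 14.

Step 1: Reverse the shift by subtracting 14 from each letter position.
  G (position 6) -> position (6-14) mod 26 = 18 -> S
  O (position 14) -> position (14-14) mod 26 = 0 -> A
  T (position 19) -> position (19-14) mod 26 = 5 -> F
  S (position 18) -> position (18-14) mod 26 = 4 -> E
  H (position 7) -> position (7-14) mod 26 = 19 -> T
  M (position 12) -> position (12-14) mod 26 = 24 -> Y
Decrypted message: SAFETY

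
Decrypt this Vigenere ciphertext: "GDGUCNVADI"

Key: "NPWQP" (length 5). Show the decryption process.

Step 1: Key 'NPWQP' has length 5. Extended key: NPWQPNPWQP
Step 2: Decrypt each position:
  G(6) - N(13) = 19 = T
  D(3) - P(15) = 14 = O
  G(6) - W(22) = 10 = K
  U(20) - Q(16) = 4 = E
  C(2) - P(15) = 13 = N
  N(13) - N(13) = 0 = A
  V(21) - P(15) = 6 = G
  A(0) - W(22) = 4 = E
  D(3) - Q(16) = 13 = N
  I(8) - P(15) = 19 = T
Plaintext: TOKENAGENT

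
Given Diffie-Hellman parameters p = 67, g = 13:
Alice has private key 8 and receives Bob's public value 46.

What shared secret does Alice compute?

Step 1: s = B^a mod p = 46^8 mod 67.
  46^1 mod 67 = 46
  46^2 mod 67 = (46 * 46) mod 67 = 39
  46^3 mod 67 = (39 * 46) mod 67 = 52
  46^4 mod 67 = (52 * 46) mod 67 = 47
  46^5 mod 67 = (47 * 46) mod 67 = 18
  46^6 mod 67 = (18 * 46) mod 67 = 24
  46^7 mod 67 = (24 * 46) mod 67 = 32
  46^8 mod 67 = (32 * 46) mod 67 = 65
Result: shared secret = 65.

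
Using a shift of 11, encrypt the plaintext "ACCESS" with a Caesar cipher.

Step 1: For each letter, shift forward by 11 positions (mod 26).
  A (position 0) -> position (0+11) mod 26 = 11 -> L
  C (position 2) -> position (2+11) mod 26 = 13 -> N
  C (position 2) -> position (2+11) mod 26 = 13 -> N
  E (position 4) -> position (4+11) mod 26 = 15 -> P
  S (position 18) -> position (18+11) mod 26 = 3 -> D
  S (position 18) -> position (18+11) mod 26 = 3 -> D
Result: LNNPDD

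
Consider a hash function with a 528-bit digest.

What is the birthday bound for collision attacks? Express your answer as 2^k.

Step 1: The birthday paradox gives collision probability ~50% after sqrt(2^n) = 2^(n/2) hashes.
Step 2: For 528-bit output: 2^(528/2) = 2^264.
Step 3: Approximately 2^264 hash computations needed.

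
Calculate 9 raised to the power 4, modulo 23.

Step 1: Compute 9^4 mod 23 step by step, reducing modulo 23 at each step.
  9^1 mod 23 = 9
  9^2 mod 23 = (9 * 9) mod 23 = 12
  9^3 mod 23 = (12 * 9) mod 23 = 16
  9^4 mod 23 = (16 * 9) mod 23 = 6
Step 2: Result = 6.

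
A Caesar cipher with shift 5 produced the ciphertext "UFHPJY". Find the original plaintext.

Step 1: Reverse the shift by subtracting 5 from each letter position.
  U (position 20) -> position (20-5) mod 26 = 15 -> P
  F (position 5) -> position (5-5) mod 26 = 0 -> A
  H (position 7) -> position (7-5) mod 26 = 2 -> C
  P (position 15) -> position (15-5) mod 26 = 10 -> K
  J (position 9) -> position (9-5) mod 26 = 4 -> E
  Y (position 24) -> position (24-5) mod 26 = 19 -> T
Decrypted message: PACKET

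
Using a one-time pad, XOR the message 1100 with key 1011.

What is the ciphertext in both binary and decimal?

Step 1: Write out the XOR operation bit by bit:
  Message: 1100
  Key:     1011
  XOR:     0111
Step 2: Convert to decimal: 0111 = 7.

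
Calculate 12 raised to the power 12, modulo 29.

Step 1: Compute 12^12 mod 29 step by step, reducing modulo 29 at each step.
  12^1 mod 29 = 12
  12^2 mod 29 = (12 * 12) mod 29 = 28
  12^3 mod 29 = (28 * 12) mod 29 = 17
  12^4 mod 29 = (17 * 12) mod 29 = 1
  12^5 mod 29 = (1 * 12) mod 29 = 12
  12^6 mod 29 = (12 * 12) mod 29 = 28
  12^7 mod 29 = (28 * 12) mod 29 = 17
  12^8 mod 29 = (17 * 12) mod 29 = 1
  12^9 mod 29 = (1 * 12) mod 29 = 12
  12^10 mod 29 = (12 * 12) mod 29 = 28
  12^11 mod 29 = (28 * 12) mod 29 = 17
  12^12 mod 29 = (17 * 12) mod 29 = 1
Step 2: Result = 1.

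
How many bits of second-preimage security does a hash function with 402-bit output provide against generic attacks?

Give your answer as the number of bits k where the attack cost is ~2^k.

Step 1: The hash has a 402-bit output.
Step 2: Second-preimage resistance means: given a specific input x, it should be infeasible to find a different y with h(y) = h(x).
With a 402-bit output, a generic search for a second preimage costs about 2^402 evaluations (each trial matches the fixed target with probability 2^-402).
Step 3: Security level = 402 bits.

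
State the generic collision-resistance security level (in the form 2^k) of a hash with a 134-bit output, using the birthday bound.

Step 1: The birthday paradox gives collision probability ~50% after sqrt(2^n) = 2^(n/2) hashes.
Step 2: For 134-bit output: 2^(134/2) = 2^67.
Step 3: Approximately 2^67 hash computations needed.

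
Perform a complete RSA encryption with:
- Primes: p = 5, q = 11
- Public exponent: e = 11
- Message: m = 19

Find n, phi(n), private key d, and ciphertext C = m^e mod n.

Step 1: n = 5 * 11 = 55.
Step 2: phi(n) = (5-1)(11-1) = 4 * 10 = 40.
Step 3: Find d = 11^(-1) mod 40 = 11.
  Verify: 11 * 11 = 121 = 1 (mod 40).
Step 4: C = 19^11 mod 55 = 19.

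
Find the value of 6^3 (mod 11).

Step 1: Compute 6^3 mod 11 step by step, reducing modulo 11 at each step.
  6^1 mod 11 = 6
  6^2 mod 11 = (6 * 6) mod 11 = 3
  6^3 mod 11 = (3 * 6) mod 11 = 7
Step 2: Result = 7.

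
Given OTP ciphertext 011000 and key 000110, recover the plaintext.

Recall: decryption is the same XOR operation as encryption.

Step 1: XOR ciphertext with key:
  Ciphertext: 011000
  Key:        000110
  XOR:        011110
Step 2: Plaintext = 011110 = 30 in decimal.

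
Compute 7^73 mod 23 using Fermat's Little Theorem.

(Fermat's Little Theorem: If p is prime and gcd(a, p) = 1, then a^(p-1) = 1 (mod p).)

Step 1: Since 23 is prime, by Fermat's Little Theorem: 7^22 = 1 (mod 23).
Step 2: Reduce exponent: 73 mod 22 = 7.
Step 3: So 7^73 = 7^7 (mod 23).
Step 4: 7^7 mod 23 = 5.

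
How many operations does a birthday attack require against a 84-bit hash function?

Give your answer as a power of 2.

Step 1: The birthday paradox gives collision probability ~50% after sqrt(2^n) = 2^(n/2) hashes.
Step 2: For 84-bit output: 2^(84/2) = 2^42.
Step 3: Approximately 2^42 hash computations needed.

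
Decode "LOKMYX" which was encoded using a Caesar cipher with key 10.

Step 1: Reverse the shift by subtracting 10 from each letter position.
  L (position 11) -> position (11-10) mod 26 = 1 -> B
  O (position 14) -> position (14-10) mod 26 = 4 -> E
  K (position 10) -> position (10-10) mod 26 = 0 -> A
  M (position 12) -> position (12-10) mod 26 = 2 -> C
  Y (position 24) -> position (24-10) mod 26 = 14 -> O
  X (position 23) -> position (23-10) mod 26 = 13 -> N
Decrypted message: BEACON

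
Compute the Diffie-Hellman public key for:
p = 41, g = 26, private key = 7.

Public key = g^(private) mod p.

Step 1: A = g^a mod p = 26^7 mod 41.
  26^1 mod 41 = 26
  26^2 mod 41 = (26 * 26) mod 41 = 20
  26^3 mod 41 = (20 * 26) mod 41 = 28
  26^4 mod 41 = (28 * 26) mod 41 = 31
  26^5 mod 41 = (31 * 26) mod 41 = 27
  26^6 mod 41 = (27 * 26) mod 41 = 5
  26^7 mod 41 = (5 * 26) mod 41 = 7
Result: A = 7.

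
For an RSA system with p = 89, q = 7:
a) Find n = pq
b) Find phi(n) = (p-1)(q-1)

Step 1: n = p * q = 89 * 7 = 623.
Step 2: phi(n) = (p-1)(q-1) = 88 * 6 = 528.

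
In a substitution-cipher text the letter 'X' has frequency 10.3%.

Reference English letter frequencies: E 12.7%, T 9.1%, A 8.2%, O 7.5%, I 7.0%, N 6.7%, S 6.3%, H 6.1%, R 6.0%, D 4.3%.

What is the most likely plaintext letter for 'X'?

Step 1: The observed frequency is 10.3%.
Step 2: Compare with English frequencies:
  E: 12.7% (difference: 2.4%)
  T: 9.1% (difference: 1.2%) <-- closest
  A: 8.2% (difference: 2.1%)
  O: 7.5% (difference: 2.8%)
  I: 7.0% (difference: 3.3%)
  N: 6.7% (difference: 3.6%)
  S: 6.3% (difference: 4.0%)
  H: 6.1% (difference: 4.2%)
  R: 6.0% (difference: 4.3%)
  D: 4.3% (difference: 6.0%)
Step 3: 'X' most likely represents 'T' (frequency 9.1%).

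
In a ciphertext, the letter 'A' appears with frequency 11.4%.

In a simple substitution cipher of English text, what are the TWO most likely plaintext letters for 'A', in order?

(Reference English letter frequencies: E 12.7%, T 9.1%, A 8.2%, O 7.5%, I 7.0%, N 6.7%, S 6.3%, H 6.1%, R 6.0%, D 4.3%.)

Step 1: Observed frequency of 'A' is 11.4%.
Step 2: Compute distances to each reference frequency and sort:
  E (12.7%): difference = 1.3% <-- BEST
  T (9.1%): difference = 2.3% <-- RUNNER-UP
  A (8.2%): difference = 3.2%
  O (7.5%): difference = 3.9%
  I (7.0%): difference = 4.4%
Step 3: Most likely is 'E' (12.7%, diff 1.3%); second most likely is 'T' (9.1%, diff 2.3%).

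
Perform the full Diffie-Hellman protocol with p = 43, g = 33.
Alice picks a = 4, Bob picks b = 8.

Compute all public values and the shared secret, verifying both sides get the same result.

Step 1: A = g^a mod p = 33^4 mod 43 = 24.
Step 2: B = g^b mod p = 33^8 mod 43 = 17.
Step 3: Alice computes s = B^a mod p = 17^4 mod 43 = 15.
Step 4: Bob computes s = A^b mod p = 24^8 mod 43 = 15.
Both sides agree: shared secret = 15.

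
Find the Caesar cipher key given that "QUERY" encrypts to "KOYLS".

Step 1: Compare first letters: Q (position 16) -> K (position 10).
Step 2: Shift = (10 - 16) mod 26 = 20.
The shift value is 20.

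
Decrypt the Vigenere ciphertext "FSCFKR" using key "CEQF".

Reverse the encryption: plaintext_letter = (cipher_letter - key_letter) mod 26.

Step 1: Extend key: CEQFCE
Step 2: Decrypt each letter (c - k) mod 26:
  F(5) - C(2) = (5-2) mod 26 = 3 = D
  S(18) - E(4) = (18-4) mod 26 = 14 = O
  C(2) - Q(16) = (2-16) mod 26 = 12 = M
  F(5) - F(5) = (5-5) mod 26 = 0 = A
  K(10) - C(2) = (10-2) mod 26 = 8 = I
  R(17) - E(4) = (17-4) mod 26 = 13 = N
Plaintext: DOMAIN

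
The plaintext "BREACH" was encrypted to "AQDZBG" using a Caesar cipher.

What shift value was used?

Step 1: Compare first letters: B (position 1) -> A (position 0).
Step 2: Shift = (0 - 1) mod 26 = 25.
The shift value is 25.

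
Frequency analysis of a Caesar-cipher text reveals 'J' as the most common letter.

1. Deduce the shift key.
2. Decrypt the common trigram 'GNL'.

Step 1: In English, 'E' is the most frequent letter (12.7%).
Step 2: The most frequent ciphertext letter is 'J' (position 9).
Step 3: Shift = (9 - 4) mod 26 = 5.
Step 4: Decrypt 'GNL' by shifting back 5:
  G -> B
  N -> I
  L -> G
Step 5: 'GNL' decrypts to 'BIG'.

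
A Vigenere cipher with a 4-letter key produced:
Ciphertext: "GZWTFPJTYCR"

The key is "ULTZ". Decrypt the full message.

Step 1: Key 'ULTZ' has length 4. Extended key: ULTZULTZULT
Step 2: Decrypt each position:
  G(6) - U(20) = 12 = M
  Z(25) - L(11) = 14 = O
  W(22) - T(19) = 3 = D
  T(19) - Z(25) = 20 = U
  F(5) - U(20) = 11 = L
  P(15) - L(11) = 4 = E
  J(9) - T(19) = 16 = Q
  T(19) - Z(25) = 20 = U
  Y(24) - U(20) = 4 = E
  C(2) - L(11) = 17 = R
  R(17) - T(19) = 24 = Y
Plaintext: MODULEQUERY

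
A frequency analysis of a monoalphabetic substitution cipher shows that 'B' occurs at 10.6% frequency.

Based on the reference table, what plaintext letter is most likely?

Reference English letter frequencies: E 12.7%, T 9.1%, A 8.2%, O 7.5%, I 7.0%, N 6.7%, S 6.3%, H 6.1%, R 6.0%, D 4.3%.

Step 1: The observed frequency is 10.6%.
Step 2: Compare with English frequencies:
  E: 12.7% (difference: 2.1%)
  T: 9.1% (difference: 1.5%) <-- closest
  A: 8.2% (difference: 2.4%)
  O: 7.5% (difference: 3.1%)
  I: 7.0% (difference: 3.6%)
  N: 6.7% (difference: 3.9%)
  S: 6.3% (difference: 4.3%)
  H: 6.1% (difference: 4.5%)
  R: 6.0% (difference: 4.6%)
  D: 4.3% (difference: 6.3%)
Step 3: 'B' most likely represents 'T' (frequency 9.1%).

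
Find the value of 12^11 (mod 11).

Step 1: Compute 12^11 mod 11 step by step, reducing modulo 11 at each step.
  12^1 mod 11 = 1
  12^2 mod 11 = (1 * 12) mod 11 = 1
  12^3 mod 11 = (1 * 12) mod 11 = 1
  12^4 mod 11 = (1 * 12) mod 11 = 1
  12^5 mod 11 = (1 * 12) mod 11 = 1
  12^6 mod 11 = (1 * 12) mod 11 = 1
  12^7 mod 11 = (1 * 12) mod 11 = 1
  12^8 mod 11 = (1 * 12) mod 11 = 1
  12^9 mod 11 = (1 * 12) mod 11 = 1
  12^10 mod 11 = (1 * 12) mod 11 = 1
  12^11 mod 11 = (1 * 12) mod 11 = 1
Step 2: Result = 1.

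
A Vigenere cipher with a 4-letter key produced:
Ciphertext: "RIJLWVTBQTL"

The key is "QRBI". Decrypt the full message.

Step 1: Key 'QRBI' has length 4. Extended key: QRBIQRBIQRB
Step 2: Decrypt each position:
  R(17) - Q(16) = 1 = B
  I(8) - R(17) = 17 = R
  J(9) - B(1) = 8 = I
  L(11) - I(8) = 3 = D
  W(22) - Q(16) = 6 = G
  V(21) - R(17) = 4 = E
  T(19) - B(1) = 18 = S
  B(1) - I(8) = 19 = T
  Q(16) - Q(16) = 0 = A
  T(19) - R(17) = 2 = C
  L(11) - B(1) = 10 = K
Plaintext: BRIDGESTACK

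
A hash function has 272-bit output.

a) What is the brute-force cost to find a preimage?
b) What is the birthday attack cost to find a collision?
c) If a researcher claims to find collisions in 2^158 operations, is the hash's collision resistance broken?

Step 1: Preimage resistance requires brute-force of 2^272 operations.
Step 2: Collision resistance (birthday bound) = 2^(272/2) = 2^136.
Step 3: The claimed attack costs 2^158 operations.
Step 4: Since 2^158 >= 2^136, the claimed attack is no faster than the generic birthday attack, so this does not break collision resistance.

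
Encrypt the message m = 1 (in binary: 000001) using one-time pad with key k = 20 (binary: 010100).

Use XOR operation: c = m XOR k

Step 1: Write out the XOR operation bit by bit:
  Message: 000001
  Key:     010100
  XOR:     010101
Step 2: Convert to decimal: 010101 = 21.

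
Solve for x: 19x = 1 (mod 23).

Step 1: We need x such that 19 * x = 1 (mod 23).
Step 2: Using the extended Euclidean algorithm or trial:
  19 * 17 = 323 = 14 * 23 + 1.
Step 3: Since 323 mod 23 = 1, the inverse is x = 17.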